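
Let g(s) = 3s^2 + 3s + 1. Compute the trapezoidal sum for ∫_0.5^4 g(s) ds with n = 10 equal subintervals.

91.214375

Δs = (4 − 0.5)/10 = 0.35.
g(0.5) = 3.25, g(0.85) = 5.7175, g(1.2) = 8.92, g(1.55) = 12.8575, g(1.9) = 17.53, g(2.25) = 22.9375, g(2.6) = 29.08, g(2.95) = 35.9575, g(3.3) = 43.57, g(3.65) = 51.9175, g(4) = 61.
T_10 = (Δs/2)·[g(s_0) + 2g(s_1) + ... + 2g(s_{9}) + g(s_10)].
Sum = 91.214375.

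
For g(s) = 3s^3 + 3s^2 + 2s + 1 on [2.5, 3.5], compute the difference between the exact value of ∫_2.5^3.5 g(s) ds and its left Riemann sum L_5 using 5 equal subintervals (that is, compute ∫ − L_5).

Exact integral: ∫_2.5^3.5 g(s) ds = 117.5.
L_5 = 107.525.
Error = 117.5 − 107.525 = 9.975.

9.975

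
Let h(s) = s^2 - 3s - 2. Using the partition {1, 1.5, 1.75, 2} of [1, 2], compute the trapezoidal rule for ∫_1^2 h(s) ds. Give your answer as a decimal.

Subinterval widths: 0.5, 0.25, 0.25.
h(1) = -4, h(1.5) = -4.25, h(1.75) = -4.1875, h(2) = -4.
On each subinterval the trapezoid contributes (Δs_i/2)·[h(s_{i-1}) + h(s_i)].
Sum = -4.140625.

-4.140625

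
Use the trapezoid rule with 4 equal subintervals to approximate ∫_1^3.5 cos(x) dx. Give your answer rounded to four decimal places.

-1.1532

Δx = (3.5 − 1)/4 = 0.625.
f(1) ≈ 0.5403, f(1.625) ≈ -0.0542, f(2.25) ≈ -0.6282, f(2.875) ≈ -0.9647, f(3.5) ≈ -0.9365.
T_4 = (Δx/2)·[f(x_0) + 2f(x_1) + 2f(x_2) + 2f(x_3) + f(x_4)].
Sum ≈ -1.1532.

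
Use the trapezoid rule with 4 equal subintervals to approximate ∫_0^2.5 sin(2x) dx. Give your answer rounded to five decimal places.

0.31027

Δx = (2.5 − 0)/4 = 0.625.
f(0) ≈ 0.00000, f(0.625) ≈ 0.94898, f(1.25) ≈ 0.59847, f(1.875) ≈ -0.57156, f(2.5) ≈ -0.95892.
T_4 = (Δx/2)·[f(x_0) + 2f(x_1) + 2f(x_2) + 2f(x_3) + f(x_4)].
Sum ≈ 0.31027.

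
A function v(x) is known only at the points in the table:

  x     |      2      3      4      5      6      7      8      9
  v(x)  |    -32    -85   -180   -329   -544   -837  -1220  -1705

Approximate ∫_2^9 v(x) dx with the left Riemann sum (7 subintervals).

-3227

Δx = 1.
Sum = 1·[(-32) + (-85) + (-180) + (-329) + (-544) + (-837) + (-1220)] = -3227.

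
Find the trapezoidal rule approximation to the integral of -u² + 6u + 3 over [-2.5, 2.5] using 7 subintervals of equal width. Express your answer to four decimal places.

Δu = (2.5 − (-2.5))/7 = 5/7.
f(-2.5) = -18.25, f(-25/14) = -2137/196, f(-15/14) = -897/196, f(-5/14) = 143/196, f(5/14) = 983/196, f(15/14) = 1623/196, f(25/14) = 2063/196, f(2.5) = 11.75.
T_7 = (Δu/2)·[f(u_0) + 2f(u_1) + ... + 2f(u_{6}) + f(u_7)].
Sum ≈ 4.1582.

4.1582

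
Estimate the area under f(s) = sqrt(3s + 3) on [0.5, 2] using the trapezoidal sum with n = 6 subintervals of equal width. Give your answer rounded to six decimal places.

3.877602

Δs = (2 − 0.5)/6 = 0.25.
f(0.5) ≈ 2.121320, f(0.75) ≈ 2.291288, f(1) ≈ 2.449490, f(1.25) ≈ 2.598076, f(1.5) ≈ 2.738613, f(1.75) ≈ 2.872281, f(2) ≈ 3.000000.
T_6 = (Δs/2)·[f(s_0) + 2f(s_1) + ... + 2f(s_{5}) + f(s_6)].
Sum ≈ 3.877602.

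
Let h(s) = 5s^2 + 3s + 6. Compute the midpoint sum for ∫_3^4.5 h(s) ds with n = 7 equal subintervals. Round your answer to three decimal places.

Δs = (4.5 − 3)/7 = 3/14.
Midpoints: 87/28, 93/28, 99/28, 3.75, 111/28, 117/28, 123/28.
h(87/28) = 49857/784, h(93/28) = 55761/784, h(99/28) = 62025/784, h(3.75) = 87.5625, h(111/28) = 75633/784, h(117/28) = 82977/784, h(123/28) = 90681/784.
Sum = Δs · [h(87/28) + h(93/28) + h(99/28) + ...].
Sum ≈ 132.721.

132.721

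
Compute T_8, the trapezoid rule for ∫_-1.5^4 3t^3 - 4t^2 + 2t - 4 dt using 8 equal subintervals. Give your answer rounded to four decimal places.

Δt = (4 − (-1.5))/8 = 0.6875.
f(-1.5) = -26.125, f(-0.8125) = -40447/4096, f(-0.125) = -2211/512, f(0.5625) = -14773/4096, f(1.25) = -1.890625, f(1.9375) = 27357/4096, f(2.625) = 14311/512, f(3.3125) = 277607/4096, f(4) = 132.
T_8 = (Δt/2)·[f(t_0) + 2f(t_1) + ... + 2f(t_{7}) + f(t_8)].
Sum ≈ 93.2610.

93.2610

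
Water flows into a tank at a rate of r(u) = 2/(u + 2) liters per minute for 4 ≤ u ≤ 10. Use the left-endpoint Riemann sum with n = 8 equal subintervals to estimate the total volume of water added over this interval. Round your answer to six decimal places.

Δu = (10 − 4)/8 = 0.75.
Left endpoints: 4, 4.75, 5.5, 6.25, 7, 7.75, 8.5, 9.25.
r(4) = 1/3, r(4.75) = 8/27, r(5.5) = 4/15, r(6.25) = 8/33, r(7) = 2/9, r(7.75) = 8/39, r(8.5) = 4/21, r(9.25) = 8/45.
Sum = Δu · [r(4) + r(4.75) + r(5.5) + ...].
Sum ≈ 1.450744.

1.450744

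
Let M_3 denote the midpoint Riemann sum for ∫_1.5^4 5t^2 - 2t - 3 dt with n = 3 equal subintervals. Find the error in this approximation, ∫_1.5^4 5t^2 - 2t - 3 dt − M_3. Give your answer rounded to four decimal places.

0.7234

Exact integral: ∫_1.5^4 f(t) dt ≈ 79.791667.
M_3 ≈ 79.068287.
Error ≈ 79.791667 − 79.068287 ≈ 0.7234.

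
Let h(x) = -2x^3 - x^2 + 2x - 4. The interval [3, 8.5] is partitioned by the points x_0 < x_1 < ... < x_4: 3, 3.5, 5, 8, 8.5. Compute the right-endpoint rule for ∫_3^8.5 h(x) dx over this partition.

-4322.75

Subinterval widths: 0.5, 1.5, 3, 0.5.
Right endpoints: 3.5, 5, 8, 8.5.
h(3.5) = -95, h(5) = -269, h(8) = -1076, h(8.5) = -1287.5.
Sum = Σ Δx_i · h(x_i).
Sum = -4322.75.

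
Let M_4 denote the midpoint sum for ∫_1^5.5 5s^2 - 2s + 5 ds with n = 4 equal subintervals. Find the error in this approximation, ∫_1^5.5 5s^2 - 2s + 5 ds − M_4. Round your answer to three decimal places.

2.373

Exact integral: ∫_1^5.5 f(s) ds = 268.875.
M_4 ≈ 266.50195.
Error ≈ 268.875 − 266.50195 ≈ 2.373.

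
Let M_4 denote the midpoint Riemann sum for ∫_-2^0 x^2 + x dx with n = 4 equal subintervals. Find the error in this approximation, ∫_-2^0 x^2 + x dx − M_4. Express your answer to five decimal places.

0.04167

Exact integral: ∫_-2^0 f(x) dx ≈ 0.6666667.
M_4 = 0.625.
Error ≈ 0.6666667 − 0.625 ≈ 0.04167.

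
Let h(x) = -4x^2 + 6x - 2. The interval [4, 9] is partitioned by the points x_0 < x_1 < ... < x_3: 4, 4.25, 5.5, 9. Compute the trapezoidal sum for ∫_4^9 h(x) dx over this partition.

Subinterval widths: 0.25, 1.25, 3.5.
h(4) = -42, h(4.25) = -48.75, h(5.5) = -90, h(9) = -272.
On each subinterval the trapezoid contributes (Δx_i/2)·[h(x_{i-1}) + h(x_i)].
Sum = -731.5625.

-731.5625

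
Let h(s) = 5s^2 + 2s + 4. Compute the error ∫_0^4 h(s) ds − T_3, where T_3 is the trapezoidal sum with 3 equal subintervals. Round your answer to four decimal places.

Exact integral: ∫_0^4 h(s) ds ≈ 138.666667.
T_3 ≈ 144.592593.
Error ≈ 138.666667 − 144.592593 ≈ -5.9259.

-5.9259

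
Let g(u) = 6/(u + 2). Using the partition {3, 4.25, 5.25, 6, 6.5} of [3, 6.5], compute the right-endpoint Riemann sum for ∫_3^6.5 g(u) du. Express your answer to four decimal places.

2.9430

Subinterval widths: 1.25, 1, 0.75, 0.5.
Right endpoints: 4.25, 5.25, 6, 6.5.
g(4.25) = 0.96, g(5.25) = 24/29, g(6) = 0.75, g(6.5) = 12/17.
Sum = Σ Δu_i · g(u_i).
Sum ≈ 2.9430.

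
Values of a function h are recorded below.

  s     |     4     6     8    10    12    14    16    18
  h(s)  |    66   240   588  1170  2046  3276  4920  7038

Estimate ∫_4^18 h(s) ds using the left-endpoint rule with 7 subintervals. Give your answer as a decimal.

Δs = 2.
Sum = 2·[66 + 240 + 588 + 1170 + 2046 + 3276 + 4920] = 24612.

24612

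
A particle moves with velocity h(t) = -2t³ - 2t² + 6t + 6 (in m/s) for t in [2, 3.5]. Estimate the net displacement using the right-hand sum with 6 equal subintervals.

-66.4765625

Δt = (3.5 − 2)/6 = 0.25.
Right endpoints: 2.25, 2.5, 2.75, 3, 3.25, 3.5.
h(2.25) = -13.40625, h(2.5) = -22.75, h(2.75) = -34.21875, h(3) = -48, h(3.25) = -64.28125, h(3.5) = -83.25.
Sum = Δt · [h(2.25) + h(2.5) + h(2.75) + ...].
Sum = -66.4765625.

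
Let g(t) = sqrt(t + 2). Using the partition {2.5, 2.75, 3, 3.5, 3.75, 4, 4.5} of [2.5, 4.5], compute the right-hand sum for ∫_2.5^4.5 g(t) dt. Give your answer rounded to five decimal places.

4.76309

Subinterval widths: 0.25, 0.25, 0.5, 0.25, 0.25, 0.5.
Right endpoints: 2.75, 3, 3.5, 3.75, 4, 4.5.
g(2.75) ≈ 2.17945, g(3) ≈ 2.23607, g(3.5) ≈ 2.34521, g(3.75) ≈ 2.39792, g(4) ≈ 2.44949, g(4.5) ≈ 2.54951.
Sum = Σ Δt_i · g(t_i).
Sum ≈ 4.76309.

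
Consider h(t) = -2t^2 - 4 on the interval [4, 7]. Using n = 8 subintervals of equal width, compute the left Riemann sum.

-185.765625

Δt = (7 − 4)/8 = 0.375.
Left endpoints: 4, 4.375, 4.75, 5.125, 5.5, 5.875, 6.25, 6.625.
h(4) = -36, h(4.375) = -42.28125, h(4.75) = -49.125, h(5.125) = -56.53125, h(5.5) = -64.5, h(5.875) = -73.03125, h(6.25) = -82.125, h(6.625) = -91.78125.
Sum = Δt · [h(4) + h(4.375) + h(4.75) + ...].
Sum = -185.765625.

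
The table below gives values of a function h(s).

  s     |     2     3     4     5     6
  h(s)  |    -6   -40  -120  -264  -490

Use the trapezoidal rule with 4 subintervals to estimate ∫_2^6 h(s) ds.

Δs = 1.
T_4 = (1/2)·[(-6) + 2·(-40) + 2·(-120) + 2·(-264) + (-490)] = -672.

-672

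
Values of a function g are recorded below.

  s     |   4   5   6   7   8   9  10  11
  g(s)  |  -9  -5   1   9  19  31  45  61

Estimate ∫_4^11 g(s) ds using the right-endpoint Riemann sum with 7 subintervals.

161

Δs = 1.
Sum = 1·[(-5) + 1 + 9 + 19 + 31 + 45 + 61] = 161.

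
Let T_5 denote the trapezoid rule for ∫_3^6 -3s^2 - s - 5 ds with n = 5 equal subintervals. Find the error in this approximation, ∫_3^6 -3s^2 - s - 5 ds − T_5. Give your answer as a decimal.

Exact integral: ∫_3^6 f(s) ds = -217.5.
T_5 = -218.04.
Error = -217.5 − (-218.04) = 0.54.

0.54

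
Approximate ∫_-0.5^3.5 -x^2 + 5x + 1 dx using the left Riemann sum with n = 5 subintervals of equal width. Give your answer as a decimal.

Δx = (3.5 − (-0.5))/5 = 0.8.
Left endpoints: -0.5, 0.3, 1.1, 1.9, 2.7.
f(-0.5) = -1.75, f(0.3) = 2.41, f(1.1) = 5.29, f(1.9) = 6.89, f(2.7) = 7.21.
Sum = Δx · [f(-0.5) + f(0.3) + f(1.1) + f(1.9) + f(2.7)].
Sum = 16.04.

16.04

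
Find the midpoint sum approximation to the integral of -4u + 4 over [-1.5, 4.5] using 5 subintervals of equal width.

Δu = (4.5 − (-1.5))/5 = 1.2.
Midpoints: -0.9, 0.3, 1.5, 2.7, 3.9.
f(-0.9) = 7.6, f(0.3) = 2.8, f(1.5) = -2, f(2.7) = -6.8, f(3.9) = -11.6.
Sum = Δu · [f(-0.9) + f(0.3) + f(1.5) + f(2.7) + f(3.9)].
Sum = -12.

-12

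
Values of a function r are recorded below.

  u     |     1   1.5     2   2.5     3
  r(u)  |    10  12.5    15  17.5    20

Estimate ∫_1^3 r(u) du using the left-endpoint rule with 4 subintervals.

Δu = 0.5.
Sum = 0.5·[10 + 12.5 + 15 + 17.5] = 27.5.

27.5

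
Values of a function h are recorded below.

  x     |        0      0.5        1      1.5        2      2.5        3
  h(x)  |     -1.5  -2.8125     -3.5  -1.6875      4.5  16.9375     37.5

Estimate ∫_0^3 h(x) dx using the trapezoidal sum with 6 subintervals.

Δx = 0.5.
T_6 = (0.5/2)·[(-1.5) + 2·(-2.8125) + 2·(-3.5) + 2·(-1.6875) + 2·4.5 + 2·16.9375 + 37.5] = 15.71875.

15.71875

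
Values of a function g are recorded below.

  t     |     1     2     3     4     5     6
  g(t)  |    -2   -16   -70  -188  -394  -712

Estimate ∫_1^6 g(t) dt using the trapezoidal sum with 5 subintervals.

Δt = 1.
T_5 = (1/2)·[(-2) + 2·(-16) + 2·(-70) + 2·(-188) + 2·(-394) + (-712)] = -1025.

-1025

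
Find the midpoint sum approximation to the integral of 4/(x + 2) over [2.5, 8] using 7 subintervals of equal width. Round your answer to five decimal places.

Δx = (8 − 2.5)/7 = 11/14.
Midpoints: 81/28, 103/28, 125/28, 5.25, 169/28, 191/28, 213/28.
f(81/28) = 112/137, f(103/28) = 112/159, f(125/28) = 112/181, f(5.25) = 16/29, f(169/28) = 112/225, f(191/28) = 112/247, f(213/28) = 112/269.
Sum = Δx · [f(81/28) + f(103/28) + f(125/28) + ...].
Sum ≈ 3.19000.

3.19000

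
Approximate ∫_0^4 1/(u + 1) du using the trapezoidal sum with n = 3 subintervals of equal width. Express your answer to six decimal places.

1.735065

Δu = (4 − 0)/3 = 4/3.
f(0) = 1, f(4/3) = 3/7, f(8/3) = 3/11, f(4) = 0.2.
T_3 = (Δu/2)·[f(u_0) + 2f(u_1) + 2f(u_2) + f(u_3)].
Sum ≈ 1.735065.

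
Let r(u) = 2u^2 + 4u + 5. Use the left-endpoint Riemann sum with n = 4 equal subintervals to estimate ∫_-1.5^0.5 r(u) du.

7.5

Δu = (0.5 − (-1.5))/4 = 0.5.
Left endpoints: -1.5, -1, -0.5, 0.
r(-1.5) = 3.5, r(-1) = 3, r(-0.5) = 3.5, r(0) = 5.
Sum = Δu · [r(-1.5) + r(-1) + r(-0.5) + r(0)].
Sum = 7.5.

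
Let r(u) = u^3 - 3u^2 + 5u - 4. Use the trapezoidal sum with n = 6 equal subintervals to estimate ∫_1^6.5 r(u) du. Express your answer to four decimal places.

Δu = (6.5 − 1)/6 = 11/12.
r(1) = -1, r(23/12) = 2771/1728, r(17/6) = 1907/216, r(3.75) = 25.296875, r(14/3) = 1502/27, r(67/12) = 180487/1728, r(6.5) = 176.375.
T_6 = (Δu/2)·[r(u_0) + 2r(u_1) + ... + 2r(u_{5}) + r(u_6)].
Sum ≈ 259.8702.

259.8702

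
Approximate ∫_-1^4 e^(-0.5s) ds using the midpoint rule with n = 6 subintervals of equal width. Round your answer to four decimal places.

3.0050

Δs = (4 − (-1))/6 = 5/6.
Midpoints: -7/12, 0.25, 13/12, 23/12, 2.75, 43/12.
f(-7/12) ≈ 1.3387, f(0.25) ≈ 0.8825, f(13/12) ≈ 0.5818, f(23/12) ≈ 0.3835, f(2.75) ≈ 0.2528, f(43/12) ≈ 0.1667.
Sum = Δs · [f(-7/12) + f(0.25) + f(13/12) + ...].
Sum ≈ 3.0050.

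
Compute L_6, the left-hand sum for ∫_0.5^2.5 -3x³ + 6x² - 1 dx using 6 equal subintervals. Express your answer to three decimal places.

Δx = (2.5 − 0.5)/6 = 1/3.
Left endpoints: 0.5, 5/6, 7/6, 1.5, 11/6, 13/6.
f(0.5) = 0.125, f(5/6) = 103/72, f(7/6) = 173/72, f(1.5) = 2.375, f(11/6) = 49/72, f(13/6) = -241/72.
Sum = Δx · [f(0.5) + f(5/6) + f(7/6) + ...].
Sum ≈ 1.222.

1.222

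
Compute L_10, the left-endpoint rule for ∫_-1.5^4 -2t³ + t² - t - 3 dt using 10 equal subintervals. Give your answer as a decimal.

Δt = (4 − (-1.5))/10 = 0.55.
Left endpoints: -1.5, -0.95, -0.4, 0.15, 0.7, 1.25, 1.8, 2.35, 2.9, 3.45.
f(-1.5) = 7.5, f(-0.95) = 0.56725, f(-0.4) = -2.312, f(0.15) = -3.13425, f(0.7) = -3.896, f(1.25) = -6.59375, f(1.8) = -13.224, f(2.35) = -25.78325, f(2.9) = -46.268, f(3.45) = -76.67475.
Sum = Δt · [f(-1.5) + f(-0.95) + f(-0.4) + ...].
Sum = -93.4003125.

-93.4003125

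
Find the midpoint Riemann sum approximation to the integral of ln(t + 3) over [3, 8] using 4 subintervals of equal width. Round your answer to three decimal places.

10.631

Δt = (8 − 3)/4 = 1.25.
Midpoints: 3.625, 4.875, 6.125, 7.375.
f(3.625) ≈ 1.891, f(4.875) ≈ 2.064, f(6.125) ≈ 2.211, f(7.375) ≈ 2.339.
Sum = Δt · [f(3.625) + f(4.875) + f(6.125) + f(7.375)].
Sum ≈ 10.631.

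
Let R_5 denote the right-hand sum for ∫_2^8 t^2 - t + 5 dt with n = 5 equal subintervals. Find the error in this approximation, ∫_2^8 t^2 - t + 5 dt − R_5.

-33.84

Exact integral: ∫_2^8 f(t) dt = 168.
R_5 = 201.84.
Error = 168 − 201.84 = -33.84.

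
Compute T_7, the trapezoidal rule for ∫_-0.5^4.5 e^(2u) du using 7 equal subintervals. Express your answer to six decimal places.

4718.012400

Δu = (4.5 − (-0.5))/7 = 5/7.
f(-0.5) ≈ 0.367879, f(3/14) ≈ 1.535063, f(13/14) ≈ 6.405409, f(23/14) ≈ 26.728069, f(33/14) ≈ 111.529119, f(43/14) ≈ 465.381334, f(53/14) ≈ 1941.912462, f(4.5) ≈ 8103.083928.
T_7 = (Δu/2)·[f(u_0) + 2f(u_1) + ... + 2f(u_{6}) + f(u_7)].
Sum ≈ 4718.012400.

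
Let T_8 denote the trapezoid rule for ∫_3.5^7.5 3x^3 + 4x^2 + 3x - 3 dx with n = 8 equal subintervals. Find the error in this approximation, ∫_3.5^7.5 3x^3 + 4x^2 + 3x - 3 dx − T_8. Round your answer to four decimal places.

Exact integral: ∫_3.5^7.5 f(x) dx ≈ 2819.833333.
T_8 = 2828.75.
Error ≈ 2819.833333 − 2828.75 ≈ -8.9167.

-8.9167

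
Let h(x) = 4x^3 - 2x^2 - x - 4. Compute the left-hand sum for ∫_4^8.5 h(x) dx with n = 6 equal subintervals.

3800.671875

Δx = (8.5 − 4)/6 = 0.75.
Left endpoints: 4, 4.75, 5.5, 6.25, 7, 7.75.
h(4) = 216, h(4.75) = 374.8125, h(5.5) = 595.5, h(6.25) = 888.1875, h(7) = 1263, h(7.75) = 1730.0625.
Sum = Δx · [h(4) + h(4.75) + h(5.5) + ...].
Sum = 3800.671875.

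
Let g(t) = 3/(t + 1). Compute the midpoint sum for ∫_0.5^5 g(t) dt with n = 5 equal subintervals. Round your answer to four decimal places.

Δt = (5 − 0.5)/5 = 0.9.
Midpoints: 0.95, 1.85, 2.75, 3.65, 4.55.
g(0.95) = 20/13, g(1.85) = 20/19, g(2.75) = 0.8, g(3.65) = 20/31, g(4.55) = 20/37.
Sum = Δt · [g(0.95) + g(1.85) + g(2.75) + g(3.65) + g(4.55)].
Sum ≈ 4.1191.

4.1191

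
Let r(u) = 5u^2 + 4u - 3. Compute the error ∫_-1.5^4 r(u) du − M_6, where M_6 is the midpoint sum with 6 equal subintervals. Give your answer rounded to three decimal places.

1.926

Exact integral: ∫_-1.5^4 r(u) du ≈ 123.29167.
M_6 ≈ 121.36603.
Error ≈ 123.29167 − 121.36603 ≈ 1.926.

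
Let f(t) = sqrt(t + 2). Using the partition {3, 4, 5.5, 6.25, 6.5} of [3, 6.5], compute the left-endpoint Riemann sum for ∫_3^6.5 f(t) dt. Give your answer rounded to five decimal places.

8.68233

Subinterval widths: 1, 1.5, 0.75, 0.25.
Left endpoints: 3, 4, 5.5, 6.25.
f(3) ≈ 2.23607, f(4) ≈ 2.44949, f(5.5) ≈ 2.73861, f(6.25) ≈ 2.87228.
Sum = Σ Δt_i · f(t_i).
Sum ≈ 8.68233.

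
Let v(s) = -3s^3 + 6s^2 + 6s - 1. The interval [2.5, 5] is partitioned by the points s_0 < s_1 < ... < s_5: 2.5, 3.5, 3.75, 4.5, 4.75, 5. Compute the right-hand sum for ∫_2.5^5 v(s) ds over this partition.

-231.2734375

Subinterval widths: 1, 0.25, 0.75, 0.25, 0.25.
Right endpoints: 3.5, 3.75, 4.5, 4.75, 5.
v(3.5) = -35.125, v(3.75) = -52.328125, v(4.5) = -125.875, v(4.75) = -158.640625, v(5) = -196.
Sum = Σ Δs_i · v(s_i).
Sum = -231.2734375.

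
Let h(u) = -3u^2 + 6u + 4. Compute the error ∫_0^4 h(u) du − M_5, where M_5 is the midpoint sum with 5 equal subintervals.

-0.64

Exact integral: ∫_0^4 h(u) du = 0.
M_5 = 0.64.
Error = 0 − 0.64 = -0.64.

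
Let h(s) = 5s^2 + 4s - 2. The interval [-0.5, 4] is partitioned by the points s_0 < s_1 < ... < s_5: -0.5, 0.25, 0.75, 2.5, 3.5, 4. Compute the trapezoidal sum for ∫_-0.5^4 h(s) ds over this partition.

135.234375

Subinterval widths: 0.75, 0.5, 1.75, 1, 0.5.
h(-0.5) = -2.75, h(0.25) = -0.6875, h(0.75) = 3.8125, h(2.5) = 39.25, h(3.5) = 73.25, h(4) = 94.
On each subinterval the trapezoid contributes (Δs_i/2)·[h(s_{i-1}) + h(s_i)].
Sum = 135.234375.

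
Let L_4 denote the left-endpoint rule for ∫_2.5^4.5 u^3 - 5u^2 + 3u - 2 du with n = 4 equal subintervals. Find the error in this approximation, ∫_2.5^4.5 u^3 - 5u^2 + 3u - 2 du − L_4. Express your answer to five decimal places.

2.41667

Exact integral: ∫_2.5^4.5 f(u) du ≈ -16.0833333.
L_4 = -18.5.
Error ≈ -16.0833333 − (-18.5) ≈ 2.41667.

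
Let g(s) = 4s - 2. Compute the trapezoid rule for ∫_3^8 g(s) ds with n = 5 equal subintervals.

100

Δs = (8 − 3)/5 = 1.
g(3) = 10, g(4) = 14, g(5) = 18, g(6) = 22, g(7) = 26, g(8) = 30.
T_5 = (Δs/2)·[g(s_0) + 2g(s_1) + ... + 2g(s_{4}) + g(s_5)].
Sum = 100.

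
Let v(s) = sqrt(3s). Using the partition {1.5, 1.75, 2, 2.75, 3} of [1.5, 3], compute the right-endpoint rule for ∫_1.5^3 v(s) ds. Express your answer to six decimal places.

Subinterval widths: 0.25, 0.25, 0.75, 0.25.
Right endpoints: 1.75, 2, 2.75, 3.
v(1.75) ≈ 2.291288, v(2) ≈ 2.449490, v(2.75) ≈ 2.872281, v(3) ≈ 3.000000.
Sum = Σ Δs_i · v(s_i).
Sum ≈ 4.089405.

4.089405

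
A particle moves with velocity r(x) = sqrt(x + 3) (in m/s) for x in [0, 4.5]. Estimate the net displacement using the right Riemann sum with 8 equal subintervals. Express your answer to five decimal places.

10.50926

Δx = (4.5 − 0)/8 = 0.5625.
Right endpoints: 0.5625, 1.125, 1.6875, 2.25, 2.8125, 3.375, 3.9375, 4.5.
r(0.5625) ≈ 1.88746, r(1.125) ≈ 2.03101, r(1.6875) ≈ 2.16506, r(2.25) ≈ 2.29129, r(2.8125) ≈ 2.41091, r(3.375) ≈ 2.52488, r(3.9375) ≈ 2.63391, r(4.5) ≈ 2.73861.
Sum = Δx · [r(0.5625) + r(1.125) + r(1.6875) + ...].
Sum ≈ 10.50926.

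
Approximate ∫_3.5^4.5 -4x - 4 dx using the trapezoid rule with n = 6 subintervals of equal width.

-20

Δx = (4.5 − 3.5)/6 = 1/6.
f(3.5) = -18, f(11/3) = -56/3, f(23/6) = -58/3, f(4) = -20, f(25/6) = -62/3, f(13/3) = -64/3, f(4.5) = -22.
T_6 = (Δx/2)·[f(x_0) + 2f(x_1) + ... + 2f(x_{5}) + f(x_6)].
Sum = -20.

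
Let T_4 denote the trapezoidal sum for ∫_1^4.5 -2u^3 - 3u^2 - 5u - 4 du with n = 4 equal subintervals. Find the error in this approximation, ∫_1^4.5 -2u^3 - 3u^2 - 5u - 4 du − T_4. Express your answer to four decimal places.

Exact integral: ∫_1^4.5 f(u) du = -356.78125.
T_4 ≈ -365.490234.
Error ≈ -356.78125 − (-365.490234) ≈ 8.7090.

8.7090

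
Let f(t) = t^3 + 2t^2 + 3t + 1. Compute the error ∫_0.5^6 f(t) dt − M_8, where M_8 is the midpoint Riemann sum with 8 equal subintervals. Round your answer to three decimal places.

2.545

Exact integral: ∫_0.5^6 f(t) dt ≈ 527.02604.
M_8 ≈ 524.48059.
Error ≈ 527.02604 − 524.48059 ≈ 2.545.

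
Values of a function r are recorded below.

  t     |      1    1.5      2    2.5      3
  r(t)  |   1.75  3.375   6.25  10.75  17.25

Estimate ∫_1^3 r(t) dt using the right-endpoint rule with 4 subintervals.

18.8125

Δt = 0.5.
Sum = 0.5·[3.375 + 6.25 + 10.75 + 17.25] = 18.8125.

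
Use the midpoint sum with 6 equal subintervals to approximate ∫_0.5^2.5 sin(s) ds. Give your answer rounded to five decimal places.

1.68652

Δs = (2.5 − 0.5)/6 = 1/3.
Midpoints: 2/3, 1, 4/3, 5/3, 2, 7/3.
f(2/3) ≈ 0.61837, f(1) ≈ 0.84147, f(4/3) ≈ 0.97194, f(5/3) ≈ 0.99541, f(2) ≈ 0.90930, f(7/3) ≈ 0.72309.
Sum = Δs · [f(2/3) + f(1) + f(4/3) + ...].
Sum ≈ 1.68652.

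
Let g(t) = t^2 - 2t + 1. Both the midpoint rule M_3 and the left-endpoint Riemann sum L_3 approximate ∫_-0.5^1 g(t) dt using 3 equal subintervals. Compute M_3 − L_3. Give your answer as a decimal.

-0.65625

M_3 = 1.09375.
L_3 = 1.75.
M_3 − L_3 = -0.65625.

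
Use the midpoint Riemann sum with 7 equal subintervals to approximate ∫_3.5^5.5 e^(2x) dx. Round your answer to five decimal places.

28992.68284

Δx = (5.5 − 3.5)/7 = 2/7.
Midpoints: 51/14, 55/14, 59/14, 4.5, 67/14, 71/14, 75/14.
f(51/14) ≈ 1459.30312, f(55/14) ≈ 2584.12660, f(59/14) ≈ 4575.95834, f(4.5) ≈ 8103.08393, f(67/14) ≈ 14348.90012, f(71/14) ≈ 25408.95990, f(75/14) ≈ 44994.05794.
Sum = Δx · [f(51/14) + f(55/14) + f(59/14) + ...].
Sum ≈ 28992.68284.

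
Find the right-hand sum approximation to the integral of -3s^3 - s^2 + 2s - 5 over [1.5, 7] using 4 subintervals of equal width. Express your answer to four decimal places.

-2683.9893

Δs = (7 − 1.5)/4 = 1.375.
Right endpoints: 2.875, 4.25, 5.625, 7.
f(2.875) = -40349/512, f(4.25) = -244.859375, f(5.625) = -286375/512, f(7) = -1069.
Sum = Δs · [f(2.875) + f(4.25) + f(5.625) + f(7)].
Sum ≈ -2683.9893.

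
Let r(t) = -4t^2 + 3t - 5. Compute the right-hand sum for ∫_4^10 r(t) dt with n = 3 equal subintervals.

-1486

Δt = (10 − 4)/3 = 2.
Right endpoints: 6, 8, 10.
r(6) = -131, r(8) = -237, r(10) = -375.
Sum = Δt · [r(6) + r(8) + r(10)].
Sum = -1486.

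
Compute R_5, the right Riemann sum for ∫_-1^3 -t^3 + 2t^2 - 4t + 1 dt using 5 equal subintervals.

Δt = (3 − (-1))/5 = 0.8.
Right endpoints: -0.2, 0.6, 1.4, 2.2, 3.
f(-0.2) = 1.888, f(0.6) = -0.896, f(1.4) = -3.424, f(2.2) = -8.768, f(3) = -20.
Sum = Δt · [f(-0.2) + f(0.6) + f(1.4) + f(2.2) + f(3)].
Sum = -24.96.

-24.96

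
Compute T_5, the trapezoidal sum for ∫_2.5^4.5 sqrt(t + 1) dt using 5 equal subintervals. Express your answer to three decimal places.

Δt = (4.5 − 2.5)/5 = 0.4.
f(2.5) ≈ 1.871, f(2.9) ≈ 1.975, f(3.3) ≈ 2.074, f(3.7) ≈ 2.168, f(4.1) ≈ 2.258, f(4.5) ≈ 2.345.
T_5 = (Δt/2)·[f(t_0) + 2f(t_1) + ... + 2f(t_{4}) + f(t_5)].
Sum ≈ 4.233.

4.233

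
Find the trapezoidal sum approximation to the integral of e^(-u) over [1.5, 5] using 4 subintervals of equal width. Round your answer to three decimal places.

Δu = (5 − 1.5)/4 = 0.875.
f(1.5) ≈ 0.223, f(2.375) ≈ 0.093, f(3.25) ≈ 0.039, f(4.125) ≈ 0.016, f(5) ≈ 0.007.
T_4 = (Δu/2)·[f(u_0) + 2f(u_1) + 2f(u_2) + 2f(u_3) + f(u_4)].
Sum ≈ 0.230.

0.230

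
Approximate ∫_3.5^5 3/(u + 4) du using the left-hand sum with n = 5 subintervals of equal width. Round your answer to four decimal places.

0.5571

Δu = (5 − 3.5)/5 = 0.3.
Left endpoints: 3.5, 3.8, 4.1, 4.4, 4.7.
f(3.5) = 0.4, f(3.8) = 5/13, f(4.1) = 10/27, f(4.4) = 5/14, f(4.7) = 10/29.
Sum = Δu · [f(3.5) + f(3.8) + f(4.1) + f(4.4) + f(4.7)].
Sum ≈ 0.5571.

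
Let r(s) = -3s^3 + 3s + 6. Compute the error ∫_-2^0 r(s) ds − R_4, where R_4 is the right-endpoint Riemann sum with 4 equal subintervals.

3.75

Exact integral: ∫_-2^0 r(s) ds = 18.
R_4 = 14.25.
Error = 18 − 14.25 = 3.75.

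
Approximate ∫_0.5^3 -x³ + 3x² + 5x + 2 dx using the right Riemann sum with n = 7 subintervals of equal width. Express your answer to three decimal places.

35.517

Δx = (3 − 0.5)/7 = 5/14.
Right endpoints: 6/7, 17/14, 11/7, 27/14, 16/7, 37/14, 3.
f(6/7) = 2696/343, f(17/14) = 29373/2744, f(11/7) = 4591/343, f(27/14) = 42883/2744, f(16/7) = 5886/343, f(37/14) = 48593/2744, f(3) = 17.
Sum = Δx · [f(6/7) + f(17/14) + f(11/7) + ...].
Sum ≈ 35.517.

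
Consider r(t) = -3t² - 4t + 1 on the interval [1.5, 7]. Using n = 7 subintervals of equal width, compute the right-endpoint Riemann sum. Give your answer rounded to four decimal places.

Δt = (7 − 1.5)/7 = 11/14.
Right endpoints: 16/7, 43/14, 27/7, 65/14, 38/7, 87/14, 7.
r(16/7) = -1167/49, r(43/14) = -7759/196, r(27/7) = -2894/49, r(65/14) = -16119/196, r(38/7) = -5347/49, r(87/14) = -27383/196, r(7) = -174.
Sum = Δt · [r(16/7) + r(43/14) + r(27/7) + ...].
Sum ≈ -493.0638.

-493.0638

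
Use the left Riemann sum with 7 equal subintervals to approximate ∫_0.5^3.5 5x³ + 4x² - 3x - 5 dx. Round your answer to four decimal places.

Δx = (3.5 − 0.5)/7 = 3/7.
Left endpoints: 0.5, 13/14, 19/14, 25/14, 31/14, 37/14, 43/14.
f(0.5) = -4.875, f(13/14) = -915/2744, f(19/14) = 29619/2744, f(25/14) = 84705/2744, f(31/14) = 170823/2744, f(37/14) = 294453/2744, f(43/14) = 462075/2744.
Sum = Δx · [f(0.5) + f(13/14) + f(19/14) + ...].
Sum ≈ 160.4617.

160.4617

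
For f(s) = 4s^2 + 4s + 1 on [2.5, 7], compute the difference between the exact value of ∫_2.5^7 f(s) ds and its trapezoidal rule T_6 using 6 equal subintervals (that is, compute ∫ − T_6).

Exact integral: ∫_2.5^7 f(s) ds = 526.5.
T_6 = 528.1875.
Error = 526.5 − 528.1875 = -1.6875.

-1.6875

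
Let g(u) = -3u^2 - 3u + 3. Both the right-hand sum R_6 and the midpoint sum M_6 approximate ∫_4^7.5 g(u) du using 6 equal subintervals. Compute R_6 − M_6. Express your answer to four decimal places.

R_6 ≈ -446.626736.
M_6 ≈ -407.452257.
R_6 − M_6 ≈ -39.1745.

-39.1745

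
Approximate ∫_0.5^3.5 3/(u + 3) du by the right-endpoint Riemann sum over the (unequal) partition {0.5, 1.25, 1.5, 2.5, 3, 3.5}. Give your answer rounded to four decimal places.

1.7223

Subinterval widths: 0.75, 0.25, 1, 0.5, 0.5.
Right endpoints: 1.25, 1.5, 2.5, 3, 3.5.
f(1.25) = 12/17, f(1.5) = 2/3, f(2.5) = 6/11, f(3) = 0.5, f(3.5) = 6/13.
Sum = Σ Δu_i · f(u_i).
Sum ≈ 1.7223.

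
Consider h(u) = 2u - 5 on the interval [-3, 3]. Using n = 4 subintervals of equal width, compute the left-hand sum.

Δu = (3 − (-3))/4 = 1.5.
Left endpoints: -3, -1.5, 0, 1.5.
h(-3) = -11, h(-1.5) = -8, h(0) = -5, h(1.5) = -2.
Sum = Δu · [h(-3) + h(-1.5) + h(0) + h(1.5)].
Sum = -39.

-39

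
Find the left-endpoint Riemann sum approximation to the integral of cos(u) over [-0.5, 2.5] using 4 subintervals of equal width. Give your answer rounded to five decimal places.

1.65641

Δu = (2.5 − (-0.5))/4 = 0.75.
Left endpoints: -0.5, 0.25, 1, 1.75.
f(-0.5) ≈ 0.87758, f(0.25) ≈ 0.96891, f(1) ≈ 0.54030, f(1.75) ≈ -0.17825.
Sum = Δu · [f(-0.5) + f(0.25) + f(1) + f(1.75)].
Sum ≈ 1.65641.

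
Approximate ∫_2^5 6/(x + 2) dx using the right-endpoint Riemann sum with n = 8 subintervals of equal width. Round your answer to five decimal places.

Δx = (5 − 2)/8 = 0.375.
Right endpoints: 2.375, 2.75, 3.125, 3.5, 3.875, 4.25, 4.625, 5.
f(2.375) = 48/35, f(2.75) = 24/19, f(3.125) = 48/41, f(3.5) = 12/11, f(3.875) = 48/47, f(4.25) = 0.96, f(4.625) = 48/53, f(5) = 6/7.
Sum = Δx · [f(2.375) + f(2.75) + f(3.125) + ...].
Sum ≈ 3.24012.

3.24012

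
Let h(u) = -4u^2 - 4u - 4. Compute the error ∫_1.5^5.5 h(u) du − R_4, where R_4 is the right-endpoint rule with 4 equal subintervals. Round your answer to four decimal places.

Exact integral: ∫_1.5^5.5 h(u) du ≈ -289.333333.
R_4 = -356.
Error ≈ -289.333333 − (-356) ≈ 66.6667.

66.6667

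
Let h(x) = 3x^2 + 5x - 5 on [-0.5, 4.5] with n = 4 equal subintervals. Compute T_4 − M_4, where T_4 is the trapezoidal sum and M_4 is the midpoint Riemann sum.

5.859375

T_4 = 120.15625.
M_4 = 114.296875.
T_4 − M_4 = 5.859375.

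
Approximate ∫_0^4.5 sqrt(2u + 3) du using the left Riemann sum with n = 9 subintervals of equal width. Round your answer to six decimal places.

Δu = (4.5 − 0)/9 = 0.5.
Left endpoints: 0, 0.5, 1, 1.5, 2, 2.5, 3, 3.5, 4.
f(0) ≈ 1.732051, f(0.5) ≈ 2.000000, f(1) ≈ 2.236068, f(1.5) ≈ 2.449490, f(2) ≈ 2.645751, f(2.5) ≈ 2.828427, f(3) ≈ 3.000000, f(3.5) ≈ 3.162278, f(4) ≈ 3.316625.
Sum = Δu · [f(0) + f(0.5) + f(1) + ...].
Sum ≈ 11.685345.

11.685345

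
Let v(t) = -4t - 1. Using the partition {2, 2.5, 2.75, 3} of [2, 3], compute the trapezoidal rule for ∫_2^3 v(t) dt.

-11

Subinterval widths: 0.5, 0.25, 0.25.
v(2) = -9, v(2.5) = -11, v(2.75) = -12, v(3) = -13.
On each subinterval the trapezoid contributes (Δt_i/2)·[v(t_{i-1}) + v(t_i)].
Sum = -11.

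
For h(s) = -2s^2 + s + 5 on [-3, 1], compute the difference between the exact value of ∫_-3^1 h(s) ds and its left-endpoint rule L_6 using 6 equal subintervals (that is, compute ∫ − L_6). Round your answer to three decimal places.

Exact integral: ∫_-3^1 h(s) ds ≈ -2.66667.
L_6 ≈ -9.92593.
Error ≈ -2.66667 − (-9.92593) ≈ 7.259.

7.259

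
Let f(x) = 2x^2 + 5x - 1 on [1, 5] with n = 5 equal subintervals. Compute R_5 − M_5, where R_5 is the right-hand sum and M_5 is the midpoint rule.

28.48

R_5 = 166.72.
M_5 = 138.24.
R_5 − M_5 = 28.48.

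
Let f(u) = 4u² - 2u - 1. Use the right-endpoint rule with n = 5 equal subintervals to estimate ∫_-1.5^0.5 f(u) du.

2.48

Δu = (0.5 − (-1.5))/5 = 0.4.
Right endpoints: -1.1, -0.7, -0.3, 0.1, 0.5.
f(-1.1) = 6.04, f(-0.7) = 2.36, f(-0.3) = -0.04, f(0.1) = -1.16, f(0.5) = -1.
Sum = Δu · [f(-1.1) + f(-0.7) + f(-0.3) + f(0.1) + f(0.5)].
Sum = 2.48.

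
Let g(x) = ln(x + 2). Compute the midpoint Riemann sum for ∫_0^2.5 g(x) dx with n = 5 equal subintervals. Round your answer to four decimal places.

Δx = (2.5 − 0)/5 = 0.5.
Midpoints: 0.25, 0.75, 1.25, 1.75, 2.25.
g(0.25) ≈ 0.8109, g(0.75) ≈ 1.0116, g(1.25) ≈ 1.1787, g(1.75) ≈ 1.3218, g(2.25) ≈ 1.4469.
Sum = Δx · [g(0.25) + g(0.75) + g(1.25) + g(1.75) + g(2.25)].
Sum ≈ 2.8849.

2.8849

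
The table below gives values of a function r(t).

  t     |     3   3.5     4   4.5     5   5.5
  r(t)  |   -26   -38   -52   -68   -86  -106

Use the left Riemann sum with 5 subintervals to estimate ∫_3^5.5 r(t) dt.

Δt = 0.5.
Sum = 0.5·[(-26) + (-38) + (-52) + (-68) + (-86)] = -135.

-135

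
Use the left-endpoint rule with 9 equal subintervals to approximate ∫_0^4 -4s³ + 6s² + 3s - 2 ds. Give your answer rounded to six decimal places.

-81.481481

Δs = (4 − 0)/9 = 4/9.
Left endpoints: 0, 4/9, 8/9, 4/3, 16/9, 20/9, 8/3, 28/9, 32/9.
f(0) = -2, f(4/9) = 122/729, f(8/9) = 1894/729, f(4/3) = 86/27, f(16/9) = -130/729, f(20/9) = -6998/729, f(8/3) = -734/27, f(28/9) = -40126/729, f(32/9) = -69458/729.
Sum = Δs · [f(0) + f(4/9) + f(8/9) + ...].
Sum ≈ -81.481481.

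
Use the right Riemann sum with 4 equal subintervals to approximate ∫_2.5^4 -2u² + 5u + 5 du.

-2.6953125

Δu = (4 − 2.5)/4 = 0.375.
Right endpoints: 2.875, 3.25, 3.625, 4.
f(2.875) = 2.84375, f(3.25) = 0.125, f(3.625) = -3.15625, f(4) = -7.
Sum = Δu · [f(2.875) + f(3.25) + f(3.625) + f(4)].
Sum = -2.6953125.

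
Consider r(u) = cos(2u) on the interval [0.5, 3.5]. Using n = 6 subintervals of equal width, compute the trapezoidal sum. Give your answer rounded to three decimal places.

-0.084

Δu = (3.5 − 0.5)/6 = 0.5.
r(0.5) ≈ 0.540, r(1) ≈ -0.416, r(1.5) ≈ -0.990, r(2) ≈ -0.654, r(2.5) ≈ 0.284, r(3) ≈ 0.960, r(3.5) ≈ 0.754.
T_6 = (Δu/2)·[r(u_0) + 2r(u_1) + ... + 2r(u_{5}) + r(u_6)].
Sum ≈ -0.084.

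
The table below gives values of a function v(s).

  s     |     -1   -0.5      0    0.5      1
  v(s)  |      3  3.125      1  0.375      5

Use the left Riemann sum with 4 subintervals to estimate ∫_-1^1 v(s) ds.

3.75

Δs = 0.5.
Sum = 0.5·[3 + 3.125 + 1 + 0.375] = 3.75.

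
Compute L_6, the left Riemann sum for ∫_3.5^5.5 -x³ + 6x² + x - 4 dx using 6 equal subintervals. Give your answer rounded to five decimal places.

58.72222

Δx = (5.5 − 3.5)/6 = 1/3.
Left endpoints: 3.5, 23/6, 25/6, 4.5, 29/6, 31/6.
f(3.5) = 30.125, f(23/6) = 6841/216, f(25/6) = 6911/216, f(4.5) = 30.875, f(29/6) = 6067/216, f(31/6) = 5057/216.
Sum = Δx · [f(3.5) + f(23/6) + f(25/6) + ...].
Sum ≈ 58.72222.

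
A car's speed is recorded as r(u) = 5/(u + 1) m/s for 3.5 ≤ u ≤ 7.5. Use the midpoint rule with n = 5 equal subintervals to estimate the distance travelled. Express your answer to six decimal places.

Δu = (7.5 − 3.5)/5 = 0.8.
Midpoints: 3.9, 4.7, 5.5, 6.3, 7.1.
r(3.9) = 50/49, r(4.7) = 50/57, r(5.5) = 10/13, r(6.3) = 50/73, r(7.1) = 50/81.
Sum = Δu · [r(3.9) + r(4.7) + r(5.5) + r(6.3) + r(7.1)].
Sum ≈ 3.175238.

3.175238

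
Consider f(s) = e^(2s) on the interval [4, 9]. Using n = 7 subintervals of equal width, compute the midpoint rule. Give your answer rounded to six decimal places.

30194623.498374

Δs = (9 − 4)/7 = 5/7.
Midpoints: 61/14, 71/14, 81/14, 6.5, 101/14, 111/14, 121/14.
f(61/14) ≈ 6089.283575, f(71/14) ≈ 25408.959902, f(81/14) ≈ 106024.827931, f(6.5) ≈ 442413.392009, f(101/14) ≈ 1846073.351393, f(111/14) ≈ 7703172.824966, f(121/14) ≈ 32143290.257947.
Sum = Δs · [f(61/14) + f(71/14) + f(81/14) + ...].
Sum ≈ 30194623.498374.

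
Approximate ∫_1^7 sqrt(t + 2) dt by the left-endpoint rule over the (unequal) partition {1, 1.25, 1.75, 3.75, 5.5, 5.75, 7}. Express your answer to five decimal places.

13.56824

Subinterval widths: 0.25, 0.5, 2, 1.75, 0.25, 1.25.
Left endpoints: 1, 1.25, 1.75, 3.75, 5.5, 5.75.
f(1) ≈ 1.73205, f(1.25) ≈ 1.80278, f(1.75) ≈ 1.93649, f(3.75) ≈ 2.39792, f(5.5) ≈ 2.73861, f(5.75) ≈ 2.78388.
Sum = Σ Δt_i · f(t_i).
Sum ≈ 13.56824.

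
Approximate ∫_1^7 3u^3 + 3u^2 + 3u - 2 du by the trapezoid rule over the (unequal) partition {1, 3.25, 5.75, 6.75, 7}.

Subinterval widths: 2.25, 2.5, 1, 0.25.
f(1) = 7, f(3.25) = 142.421875, f(5.75) = 684.765625, f(6.75) = 1077.578125, f(7) = 1195.
On each subinterval the trapezoid contributes (Δu_i/2)·[f(u_{i-1}) + f(u_i)].
Sum = 2367.328125.

2367.328125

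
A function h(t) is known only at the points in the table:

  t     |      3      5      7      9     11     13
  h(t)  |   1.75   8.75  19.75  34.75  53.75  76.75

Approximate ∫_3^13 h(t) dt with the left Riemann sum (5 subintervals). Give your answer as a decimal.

Δt = 2.
Sum = 2·[1.75 + 8.75 + 19.75 + 34.75 + 53.75] = 237.5.

237.5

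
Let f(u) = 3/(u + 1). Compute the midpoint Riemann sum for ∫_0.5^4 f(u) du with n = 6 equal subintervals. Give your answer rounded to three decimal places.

3.595

Δu = (4 − 0.5)/6 = 7/12.
Midpoints: 19/24, 1.375, 47/24, 61/24, 3.125, 89/24.
f(19/24) = 72/43, f(1.375) = 24/19, f(47/24) = 72/71, f(61/24) = 72/85, f(3.125) = 8/11, f(89/24) = 72/113.
Sum = Δu · [f(19/24) + f(1.375) + f(47/24) + ...].
Sum ≈ 3.595.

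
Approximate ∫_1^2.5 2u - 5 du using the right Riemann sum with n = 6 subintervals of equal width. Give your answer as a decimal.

-1.875

Δu = (2.5 − 1)/6 = 0.25.
Right endpoints: 1.25, 1.5, 1.75, 2, 2.25, 2.5.
f(1.25) = -2.5, f(1.5) = -2, f(1.75) = -1.5, f(2) = -1, f(2.25) = -0.5, f(2.5) = 0.
Sum = Δu · [f(1.25) + f(1.5) + f(1.75) + ...].
Sum = -1.875.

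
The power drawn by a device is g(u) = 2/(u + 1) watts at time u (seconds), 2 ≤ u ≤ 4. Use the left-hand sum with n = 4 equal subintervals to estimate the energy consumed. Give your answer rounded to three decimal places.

Δu = (4 − 2)/4 = 0.5.
Left endpoints: 2, 2.5, 3, 3.5.
g(2) = 2/3, g(2.5) = 4/7, g(3) = 0.5, g(3.5) = 4/9.
Sum = Δu · [g(2) + g(2.5) + g(3) + g(3.5)].
Sum ≈ 1.091.

1.091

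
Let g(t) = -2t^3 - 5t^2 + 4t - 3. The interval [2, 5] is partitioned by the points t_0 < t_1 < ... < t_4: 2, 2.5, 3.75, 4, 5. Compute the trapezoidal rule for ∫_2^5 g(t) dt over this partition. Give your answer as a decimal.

Subinterval widths: 0.5, 1.25, 0.25, 1.
g(2) = -31, g(2.5) = -55.5, g(3.75) = -163.78125, g(4) = -195, g(5) = -358.
On each subinterval the trapezoid contributes (Δt_i/2)·[g(t_{i-1}) + g(t_i)].
Sum = -480.0234375.

-480.0234375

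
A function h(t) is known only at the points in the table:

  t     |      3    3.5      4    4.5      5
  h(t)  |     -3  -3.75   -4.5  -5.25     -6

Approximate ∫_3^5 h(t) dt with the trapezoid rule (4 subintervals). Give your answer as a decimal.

Δt = 0.5.
T_4 = (0.5/2)·[(-3) + 2·(-3.75) + 2·(-4.5) + 2·(-5.25) + (-6)] = -9.

-9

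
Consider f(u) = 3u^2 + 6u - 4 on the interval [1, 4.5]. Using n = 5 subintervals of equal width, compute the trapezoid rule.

Δu = (4.5 − 1)/5 = 0.7.
f(1) = 5, f(1.7) = 14.87, f(2.4) = 27.68, f(3.1) = 43.43, f(3.8) = 62.12, f(4.5) = 83.75.
T_5 = (Δu/2)·[f(u_0) + 2f(u_1) + ... + 2f(u_{4}) + f(u_5)].
Sum = 134.7325.

134.7325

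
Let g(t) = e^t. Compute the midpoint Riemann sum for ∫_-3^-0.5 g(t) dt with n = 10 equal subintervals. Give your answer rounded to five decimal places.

0.55530

Δt = (-0.5 − (-3))/10 = 0.25.
Midpoints: -2.875, -2.625, -2.375, -2.125, -1.875, -1.625, -1.375, -1.125, -0.875, -0.625.
g(-2.875) ≈ 0.05642, g(-2.625) ≈ 0.07244, g(-2.375) ≈ 0.09301, g(-2.125) ≈ 0.11943, g(-1.875) ≈ 0.15335, g(-1.625) ≈ 0.19691, g(-1.375) ≈ 0.25284, g(-1.125) ≈ 0.32465, g(-0.875) ≈ 0.41686, g(-0.625) ≈ 0.53526.
Sum = Δt · [g(-2.875) + g(-2.625) + g(-2.375) + ...].
Sum ≈ 0.55530.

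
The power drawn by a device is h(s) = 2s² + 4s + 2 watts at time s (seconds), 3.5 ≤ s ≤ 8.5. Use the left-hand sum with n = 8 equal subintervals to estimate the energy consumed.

467.734375

Δs = (8.5 − 3.5)/8 = 0.625.
Left endpoints: 3.5, 4.125, 4.75, 5.375, 6, 6.625, 7.25, 7.875.
h(3.5) = 40.5, h(4.125) = 52.53125, h(4.75) = 66.125, h(5.375) = 81.28125, h(6) = 98, h(6.625) = 116.28125, h(7.25) = 136.125, h(7.875) = 157.53125.
Sum = Δs · [h(3.5) + h(4.125) + h(4.75) + ...].
Sum = 467.734375.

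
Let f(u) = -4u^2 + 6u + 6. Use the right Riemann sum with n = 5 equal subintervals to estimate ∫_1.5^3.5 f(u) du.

Δu = (3.5 − 1.5)/5 = 0.4.
Right endpoints: 1.9, 2.3, 2.7, 3.1, 3.5.
f(1.9) = 2.96, f(2.3) = -1.36, f(2.7) = -6.96, f(3.1) = -13.84, f(3.5) = -22.
Sum = Δu · [f(1.9) + f(2.3) + f(2.7) + f(3.1) + f(3.5)].
Sum = -16.48.

-16.48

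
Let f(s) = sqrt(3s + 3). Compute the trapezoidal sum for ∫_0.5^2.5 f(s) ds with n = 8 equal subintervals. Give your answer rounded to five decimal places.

Δs = (2.5 − 0.5)/8 = 0.25.
f(0.5) ≈ 2.12132, f(0.75) ≈ 2.29129, f(1) ≈ 2.44949, f(1.25) ≈ 2.59808, f(1.5) ≈ 2.73861, f(1.75) ≈ 2.87228, f(2) ≈ 3.00000, f(2.25) ≈ 3.12250, f(2.5) ≈ 3.24037.
T_8 = (Δs/2)·[f(s_0) + 2f(s_1) + ... + 2f(s_{7}) + f(s_8)].
Sum ≈ 5.43827.

5.43827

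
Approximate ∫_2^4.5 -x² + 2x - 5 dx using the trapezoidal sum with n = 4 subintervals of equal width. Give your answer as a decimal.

-24.12109375

Δx = (4.5 − 2)/4 = 0.625.
f(2) = -5, f(2.625) = -6.640625, f(3.25) = -9.0625, f(3.875) = -12.265625, f(4.5) = -16.25.
T_4 = (Δx/2)·[f(x_0) + 2f(x_1) + 2f(x_2) + 2f(x_3) + f(x_4)].
Sum = -24.12109375.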